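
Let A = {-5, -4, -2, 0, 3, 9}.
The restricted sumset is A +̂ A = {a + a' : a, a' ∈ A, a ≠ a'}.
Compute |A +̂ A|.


Restricted sumset: A +̂ A = {a + a' : a ∈ A, a' ∈ A, a ≠ a'}.
Equivalently, take A + A and drop any sum 2a that is achievable ONLY as a + a for a ∈ A (i.e. sums representable only with equal summands).
Enumerate pairs (a, a') with a < a' (symmetric, so each unordered pair gives one sum; this covers all a ≠ a'):
  -5 + -4 = -9
  -5 + -2 = -7
  -5 + 0 = -5
  -5 + 3 = -2
  -5 + 9 = 4
  -4 + -2 = -6
  -4 + 0 = -4
  -4 + 3 = -1
  -4 + 9 = 5
  -2 + 0 = -2
  -2 + 3 = 1
  -2 + 9 = 7
  0 + 3 = 3
  0 + 9 = 9
  3 + 9 = 12
Collected distinct sums: {-9, -7, -6, -5, -4, -2, -1, 1, 3, 4, 5, 7, 9, 12}
|A +̂ A| = 14
(Reference bound: |A +̂ A| ≥ 2|A| - 3 for |A| ≥ 2, with |A| = 6 giving ≥ 9.)

|A +̂ A| = 14


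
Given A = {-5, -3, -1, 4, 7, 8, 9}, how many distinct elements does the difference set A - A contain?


A - A = {a - a' : a, a' ∈ A}; |A| = 7.
Bounds: 2|A|-1 ≤ |A - A| ≤ |A|² - |A| + 1, i.e. 13 ≤ |A - A| ≤ 43.
Note: 0 ∈ A - A always (from a - a). The set is symmetric: if d ∈ A - A then -d ∈ A - A.
Enumerate nonzero differences d = a - a' with a > a' (then include -d):
Positive differences: {1, 2, 3, 4, 5, 7, 8, 9, 10, 11, 12, 13, 14}
Full difference set: {0} ∪ (positive diffs) ∪ (negative diffs).
|A - A| = 1 + 2·13 = 27 (matches direct enumeration: 27).

|A - A| = 27


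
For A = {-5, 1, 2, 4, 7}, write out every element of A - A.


A - A = {a - a' : a, a' ∈ A}.
Compute a - a' for each ordered pair (a, a'):
a = -5: -5--5=0, -5-1=-6, -5-2=-7, -5-4=-9, -5-7=-12
a = 1: 1--5=6, 1-1=0, 1-2=-1, 1-4=-3, 1-7=-6
a = 2: 2--5=7, 2-1=1, 2-2=0, 2-4=-2, 2-7=-5
a = 4: 4--5=9, 4-1=3, 4-2=2, 4-4=0, 4-7=-3
a = 7: 7--5=12, 7-1=6, 7-2=5, 7-4=3, 7-7=0
Collecting distinct values (and noting 0 appears from a-a):
A - A = {-12, -9, -7, -6, -5, -3, -2, -1, 0, 1, 2, 3, 5, 6, 7, 9, 12}
|A - A| = 17

A - A = {-12, -9, -7, -6, -5, -3, -2, -1, 0, 1, 2, 3, 5, 6, 7, 9, 12}


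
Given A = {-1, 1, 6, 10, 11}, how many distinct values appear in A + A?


A + A = {a + a' : a, a' ∈ A}; |A| = 5.
General bounds: 2|A| - 1 ≤ |A + A| ≤ |A|(|A|+1)/2, i.e. 9 ≤ |A + A| ≤ 15.
Lower bound 2|A|-1 is attained iff A is an arithmetic progression.
Enumerate sums a + a' for a ≤ a' (symmetric, so this suffices):
a = -1: -1+-1=-2, -1+1=0, -1+6=5, -1+10=9, -1+11=10
a = 1: 1+1=2, 1+6=7, 1+10=11, 1+11=12
a = 6: 6+6=12, 6+10=16, 6+11=17
a = 10: 10+10=20, 10+11=21
a = 11: 11+11=22
Distinct sums: {-2, 0, 2, 5, 7, 9, 10, 11, 12, 16, 17, 20, 21, 22}
|A + A| = 14

|A + A| = 14


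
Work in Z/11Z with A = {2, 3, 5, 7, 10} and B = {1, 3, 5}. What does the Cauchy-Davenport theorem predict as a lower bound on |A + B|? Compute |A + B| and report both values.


Cauchy-Davenport: |A + B| ≥ min(p, |A| + |B| - 1) for A, B nonempty in Z/pZ.
|A| = 5, |B| = 3, p = 11.
CD lower bound = min(11, 5 + 3 - 1) = min(11, 7) = 7.
Compute A + B mod 11 directly:
a = 2: 2+1=3, 2+3=5, 2+5=7
a = 3: 3+1=4, 3+3=6, 3+5=8
a = 5: 5+1=6, 5+3=8, 5+5=10
a = 7: 7+1=8, 7+3=10, 7+5=1
a = 10: 10+1=0, 10+3=2, 10+5=4
A + B = {0, 1, 2, 3, 4, 5, 6, 7, 8, 10}, so |A + B| = 10.
Verify: 10 ≥ 7? Yes ✓.

CD lower bound = 7, actual |A + B| = 10.


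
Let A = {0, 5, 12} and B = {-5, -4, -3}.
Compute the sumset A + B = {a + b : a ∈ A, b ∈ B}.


A + B = {a + b : a ∈ A, b ∈ B}.
Enumerate all |A|·|B| = 3·3 = 9 pairs (a, b) and collect distinct sums.
a = 0: 0+-5=-5, 0+-4=-4, 0+-3=-3
a = 5: 5+-5=0, 5+-4=1, 5+-3=2
a = 12: 12+-5=7, 12+-4=8, 12+-3=9
Collecting distinct sums: A + B = {-5, -4, -3, 0, 1, 2, 7, 8, 9}
|A + B| = 9

A + B = {-5, -4, -3, 0, 1, 2, 7, 8, 9}


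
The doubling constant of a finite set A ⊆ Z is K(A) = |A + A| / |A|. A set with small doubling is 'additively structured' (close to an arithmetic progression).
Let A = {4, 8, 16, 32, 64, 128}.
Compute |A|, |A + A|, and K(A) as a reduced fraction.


|A| = 6.
Compute A + A by enumerating all 36 pairs.
A + A = {8, 12, 16, 20, 24, 32, 36, 40, 48, 64, 68, 72, 80, 96, 128, 132, 136, 144, 160, 192, 256}, so |A + A| = 21.
K = |A + A| / |A| = 21/6 = 7/2 ≈ 3.5000.
Reference: AP of size 6 gives K = 11/6 ≈ 1.8333; a fully generic set of size 6 gives K ≈ 3.5000.

|A| = 6, |A + A| = 21, K = 21/6 = 7/2.


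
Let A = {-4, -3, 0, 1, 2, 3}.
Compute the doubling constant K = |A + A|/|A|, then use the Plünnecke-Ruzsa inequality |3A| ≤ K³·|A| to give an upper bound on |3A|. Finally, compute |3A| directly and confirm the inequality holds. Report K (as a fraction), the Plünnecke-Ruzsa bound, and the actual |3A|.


|A| = 6.
Step 1: Compute A + A by enumerating all 36 pairs.
A + A = {-8, -7, -6, -4, -3, -2, -1, 0, 1, 2, 3, 4, 5, 6}, so |A + A| = 14.
Step 2: Doubling constant K = |A + A|/|A| = 14/6 = 14/6 ≈ 2.3333.
Step 3: Plünnecke-Ruzsa gives |3A| ≤ K³·|A| = (2.3333)³ · 6 ≈ 76.2222.
Step 4: Compute 3A = A + A + A directly by enumerating all triples (a,b,c) ∈ A³; |3A| = 22.
Step 5: Check 22 ≤ 76.2222? Yes ✓.

K = 14/6, Plünnecke-Ruzsa bound K³|A| ≈ 76.2222, |3A| = 22, inequality holds.


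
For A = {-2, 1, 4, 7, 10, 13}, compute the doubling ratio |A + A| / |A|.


|A| = 6.
Compute A + A by enumerating all 36 pairs.
A + A = {-4, -1, 2, 5, 8, 11, 14, 17, 20, 23, 26}, so |A + A| = 11.
K = |A + A| / |A| = 11/6 (already in lowest terms) ≈ 1.8333.
Reference: AP of size 6 gives K = 11/6 ≈ 1.8333; a fully generic set of size 6 gives K ≈ 3.5000.

|A| = 6, |A + A| = 11, K = 11/6.


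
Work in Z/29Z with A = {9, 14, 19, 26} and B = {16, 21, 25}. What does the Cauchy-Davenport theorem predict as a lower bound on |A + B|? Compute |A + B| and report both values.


Cauchy-Davenport: |A + B| ≥ min(p, |A| + |B| - 1) for A, B nonempty in Z/pZ.
|A| = 4, |B| = 3, p = 29.
CD lower bound = min(29, 4 + 3 - 1) = min(29, 6) = 6.
Compute A + B mod 29 directly:
a = 9: 9+16=25, 9+21=1, 9+25=5
a = 14: 14+16=1, 14+21=6, 14+25=10
a = 19: 19+16=6, 19+21=11, 19+25=15
a = 26: 26+16=13, 26+21=18, 26+25=22
A + B = {1, 5, 6, 10, 11, 13, 15, 18, 22, 25}, so |A + B| = 10.
Verify: 10 ≥ 6? Yes ✓.

CD lower bound = 6, actual |A + B| = 10.


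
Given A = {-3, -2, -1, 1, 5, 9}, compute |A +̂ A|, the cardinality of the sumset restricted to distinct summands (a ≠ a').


Restricted sumset: A +̂ A = {a + a' : a ∈ A, a' ∈ A, a ≠ a'}.
Equivalently, take A + A and drop any sum 2a that is achievable ONLY as a + a for a ∈ A (i.e. sums representable only with equal summands).
Enumerate pairs (a, a') with a < a' (symmetric, so each unordered pair gives one sum; this covers all a ≠ a'):
  -3 + -2 = -5
  -3 + -1 = -4
  -3 + 1 = -2
  -3 + 5 = 2
  -3 + 9 = 6
  -2 + -1 = -3
  -2 + 1 = -1
  -2 + 5 = 3
  -2 + 9 = 7
  -1 + 1 = 0
  -1 + 5 = 4
  -1 + 9 = 8
  1 + 5 = 6
  1 + 9 = 10
  5 + 9 = 14
Collected distinct sums: {-5, -4, -3, -2, -1, 0, 2, 3, 4, 6, 7, 8, 10, 14}
|A +̂ A| = 14
(Reference bound: |A +̂ A| ≥ 2|A| - 3 for |A| ≥ 2, with |A| = 6 giving ≥ 9.)

|A +̂ A| = 14


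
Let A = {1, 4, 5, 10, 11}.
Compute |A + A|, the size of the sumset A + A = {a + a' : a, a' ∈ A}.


A + A = {a + a' : a, a' ∈ A}; |A| = 5.
General bounds: 2|A| - 1 ≤ |A + A| ≤ |A|(|A|+1)/2, i.e. 9 ≤ |A + A| ≤ 15.
Lower bound 2|A|-1 is attained iff A is an arithmetic progression.
Enumerate sums a + a' for a ≤ a' (symmetric, so this suffices):
a = 1: 1+1=2, 1+4=5, 1+5=6, 1+10=11, 1+11=12
a = 4: 4+4=8, 4+5=9, 4+10=14, 4+11=15
a = 5: 5+5=10, 5+10=15, 5+11=16
a = 10: 10+10=20, 10+11=21
a = 11: 11+11=22
Distinct sums: {2, 5, 6, 8, 9, 10, 11, 12, 14, 15, 16, 20, 21, 22}
|A + A| = 14

|A + A| = 14


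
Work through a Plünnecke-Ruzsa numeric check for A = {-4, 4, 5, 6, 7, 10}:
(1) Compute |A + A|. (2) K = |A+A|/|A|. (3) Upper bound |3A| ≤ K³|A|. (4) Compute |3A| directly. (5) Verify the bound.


|A| = 6.
Step 1: Compute A + A by enumerating all 36 pairs.
A + A = {-8, 0, 1, 2, 3, 6, 8, 9, 10, 11, 12, 13, 14, 15, 16, 17, 20}, so |A + A| = 17.
Step 2: Doubling constant K = |A + A|/|A| = 17/6 = 17/6 ≈ 2.8333.
Step 3: Plünnecke-Ruzsa gives |3A| ≤ K³·|A| = (2.8333)³ · 6 ≈ 136.4722.
Step 4: Compute 3A = A + A + A directly by enumerating all triples (a,b,c) ∈ A³; |3A| = 31.
Step 5: Check 31 ≤ 136.4722? Yes ✓.

K = 17/6, Plünnecke-Ruzsa bound K³|A| ≈ 136.4722, |3A| = 31, inequality holds.


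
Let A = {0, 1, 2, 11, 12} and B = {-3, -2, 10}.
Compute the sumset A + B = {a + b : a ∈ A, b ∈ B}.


A + B = {a + b : a ∈ A, b ∈ B}.
Enumerate all |A|·|B| = 5·3 = 15 pairs (a, b) and collect distinct sums.
a = 0: 0+-3=-3, 0+-2=-2, 0+10=10
a = 1: 1+-3=-2, 1+-2=-1, 1+10=11
a = 2: 2+-3=-1, 2+-2=0, 2+10=12
a = 11: 11+-3=8, 11+-2=9, 11+10=21
a = 12: 12+-3=9, 12+-2=10, 12+10=22
Collecting distinct sums: A + B = {-3, -2, -1, 0, 8, 9, 10, 11, 12, 21, 22}
|A + B| = 11

A + B = {-3, -2, -1, 0, 8, 9, 10, 11, 12, 21, 22}


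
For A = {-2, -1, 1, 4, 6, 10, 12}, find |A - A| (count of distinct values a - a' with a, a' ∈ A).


A - A = {a - a' : a, a' ∈ A}; |A| = 7.
Bounds: 2|A|-1 ≤ |A - A| ≤ |A|² - |A| + 1, i.e. 13 ≤ |A - A| ≤ 43.
Note: 0 ∈ A - A always (from a - a). The set is symmetric: if d ∈ A - A then -d ∈ A - A.
Enumerate nonzero differences d = a - a' with a > a' (then include -d):
Positive differences: {1, 2, 3, 4, 5, 6, 7, 8, 9, 11, 12, 13, 14}
Full difference set: {0} ∪ (positive diffs) ∪ (negative diffs).
|A - A| = 1 + 2·13 = 27 (matches direct enumeration: 27).

|A - A| = 27


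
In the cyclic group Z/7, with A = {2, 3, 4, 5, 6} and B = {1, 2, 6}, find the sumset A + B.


Work in Z/7Z: reduce every sum a + b modulo 7.
Enumerate all 15 pairs:
a = 2: 2+1=3, 2+2=4, 2+6=1
a = 3: 3+1=4, 3+2=5, 3+6=2
a = 4: 4+1=5, 4+2=6, 4+6=3
a = 5: 5+1=6, 5+2=0, 5+6=4
a = 6: 6+1=0, 6+2=1, 6+6=5
Distinct residues collected: {0, 1, 2, 3, 4, 5, 6}
|A + B| = 7 (out of 7 total residues).

A + B = {0, 1, 2, 3, 4, 5, 6}


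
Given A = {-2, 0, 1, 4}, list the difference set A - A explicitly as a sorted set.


A - A = {a - a' : a, a' ∈ A}.
Compute a - a' for each ordered pair (a, a'):
a = -2: -2--2=0, -2-0=-2, -2-1=-3, -2-4=-6
a = 0: 0--2=2, 0-0=0, 0-1=-1, 0-4=-4
a = 1: 1--2=3, 1-0=1, 1-1=0, 1-4=-3
a = 4: 4--2=6, 4-0=4, 4-1=3, 4-4=0
Collecting distinct values (and noting 0 appears from a-a):
A - A = {-6, -4, -3, -2, -1, 0, 1, 2, 3, 4, 6}
|A - A| = 11

A - A = {-6, -4, -3, -2, -1, 0, 1, 2, 3, 4, 6}


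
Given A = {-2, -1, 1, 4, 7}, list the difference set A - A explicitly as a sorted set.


A - A = {a - a' : a, a' ∈ A}.
Compute a - a' for each ordered pair (a, a'):
a = -2: -2--2=0, -2--1=-1, -2-1=-3, -2-4=-6, -2-7=-9
a = -1: -1--2=1, -1--1=0, -1-1=-2, -1-4=-5, -1-7=-8
a = 1: 1--2=3, 1--1=2, 1-1=0, 1-4=-3, 1-7=-6
a = 4: 4--2=6, 4--1=5, 4-1=3, 4-4=0, 4-7=-3
a = 7: 7--2=9, 7--1=8, 7-1=6, 7-4=3, 7-7=0
Collecting distinct values (and noting 0 appears from a-a):
A - A = {-9, -8, -6, -5, -3, -2, -1, 0, 1, 2, 3, 5, 6, 8, 9}
|A - A| = 15

A - A = {-9, -8, -6, -5, -3, -2, -1, 0, 1, 2, 3, 5, 6, 8, 9}


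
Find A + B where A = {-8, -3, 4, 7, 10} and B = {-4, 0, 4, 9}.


A + B = {a + b : a ∈ A, b ∈ B}.
Enumerate all |A|·|B| = 5·4 = 20 pairs (a, b) and collect distinct sums.
a = -8: -8+-4=-12, -8+0=-8, -8+4=-4, -8+9=1
a = -3: -3+-4=-7, -3+0=-3, -3+4=1, -3+9=6
a = 4: 4+-4=0, 4+0=4, 4+4=8, 4+9=13
a = 7: 7+-4=3, 7+0=7, 7+4=11, 7+9=16
a = 10: 10+-4=6, 10+0=10, 10+4=14, 10+9=19
Collecting distinct sums: A + B = {-12, -8, -7, -4, -3, 0, 1, 3, 4, 6, 7, 8, 10, 11, 13, 14, 16, 19}
|A + B| = 18

A + B = {-12, -8, -7, -4, -3, 0, 1, 3, 4, 6, 7, 8, 10, 11, 13, 14, 16, 19}


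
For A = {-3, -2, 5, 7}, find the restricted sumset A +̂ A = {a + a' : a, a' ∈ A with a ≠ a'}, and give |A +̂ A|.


Restricted sumset: A +̂ A = {a + a' : a ∈ A, a' ∈ A, a ≠ a'}.
Equivalently, take A + A and drop any sum 2a that is achievable ONLY as a + a for a ∈ A (i.e. sums representable only with equal summands).
Enumerate pairs (a, a') with a < a' (symmetric, so each unordered pair gives one sum; this covers all a ≠ a'):
  -3 + -2 = -5
  -3 + 5 = 2
  -3 + 7 = 4
  -2 + 5 = 3
  -2 + 7 = 5
  5 + 7 = 12
Collected distinct sums: {-5, 2, 3, 4, 5, 12}
|A +̂ A| = 6
(Reference bound: |A +̂ A| ≥ 2|A| - 3 for |A| ≥ 2, with |A| = 4 giving ≥ 5.)

|A +̂ A| = 6


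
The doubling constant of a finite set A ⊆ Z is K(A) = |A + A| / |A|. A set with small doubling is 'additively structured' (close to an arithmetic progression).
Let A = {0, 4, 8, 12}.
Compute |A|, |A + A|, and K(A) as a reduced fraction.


|A| = 4.
Compute A + A by enumerating all 16 pairs.
A + A = {0, 4, 8, 12, 16, 20, 24}, so |A + A| = 7.
K = |A + A| / |A| = 7/4 (already in lowest terms) ≈ 1.7500.
Reference: AP of size 4 gives K = 7/4 ≈ 1.7500; a fully generic set of size 4 gives K ≈ 2.5000.

|A| = 4, |A + A| = 7, K = 7/4.


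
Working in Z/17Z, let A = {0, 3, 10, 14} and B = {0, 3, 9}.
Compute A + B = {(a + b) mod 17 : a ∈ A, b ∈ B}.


Work in Z/17Z: reduce every sum a + b modulo 17.
Enumerate all 12 pairs:
a = 0: 0+0=0, 0+3=3, 0+9=9
a = 3: 3+0=3, 3+3=6, 3+9=12
a = 10: 10+0=10, 10+3=13, 10+9=2
a = 14: 14+0=14, 14+3=0, 14+9=6
Distinct residues collected: {0, 2, 3, 6, 9, 10, 12, 13, 14}
|A + B| = 9 (out of 17 total residues).

A + B = {0, 2, 3, 6, 9, 10, 12, 13, 14}


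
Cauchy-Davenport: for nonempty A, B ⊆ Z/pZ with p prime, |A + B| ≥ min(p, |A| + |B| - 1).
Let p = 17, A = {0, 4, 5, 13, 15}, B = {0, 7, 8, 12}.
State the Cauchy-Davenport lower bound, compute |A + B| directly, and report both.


Cauchy-Davenport: |A + B| ≥ min(p, |A| + |B| - 1) for A, B nonempty in Z/pZ.
|A| = 5, |B| = 4, p = 17.
CD lower bound = min(17, 5 + 4 - 1) = min(17, 8) = 8.
Compute A + B mod 17 directly:
a = 0: 0+0=0, 0+7=7, 0+8=8, 0+12=12
a = 4: 4+0=4, 4+7=11, 4+8=12, 4+12=16
a = 5: 5+0=5, 5+7=12, 5+8=13, 5+12=0
a = 13: 13+0=13, 13+7=3, 13+8=4, 13+12=8
a = 15: 15+0=15, 15+7=5, 15+8=6, 15+12=10
A + B = {0, 3, 4, 5, 6, 7, 8, 10, 11, 12, 13, 15, 16}, so |A + B| = 13.
Verify: 13 ≥ 8? Yes ✓.

CD lower bound = 8, actual |A + B| = 13.


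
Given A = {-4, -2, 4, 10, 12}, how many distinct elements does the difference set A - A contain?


A - A = {a - a' : a, a' ∈ A}; |A| = 5.
Bounds: 2|A|-1 ≤ |A - A| ≤ |A|² - |A| + 1, i.e. 9 ≤ |A - A| ≤ 21.
Note: 0 ∈ A - A always (from a - a). The set is symmetric: if d ∈ A - A then -d ∈ A - A.
Enumerate nonzero differences d = a - a' with a > a' (then include -d):
Positive differences: {2, 6, 8, 12, 14, 16}
Full difference set: {0} ∪ (positive diffs) ∪ (negative diffs).
|A - A| = 1 + 2·6 = 13 (matches direct enumeration: 13).

|A - A| = 13


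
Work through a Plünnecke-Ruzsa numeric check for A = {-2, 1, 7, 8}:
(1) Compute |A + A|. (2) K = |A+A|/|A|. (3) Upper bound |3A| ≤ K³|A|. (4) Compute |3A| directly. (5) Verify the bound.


|A| = 4.
Step 1: Compute A + A by enumerating all 16 pairs.
A + A = {-4, -1, 2, 5, 6, 8, 9, 14, 15, 16}, so |A + A| = 10.
Step 2: Doubling constant K = |A + A|/|A| = 10/4 = 10/4 ≈ 2.5000.
Step 3: Plünnecke-Ruzsa gives |3A| ≤ K³·|A| = (2.5000)³ · 4 ≈ 62.5000.
Step 4: Compute 3A = A + A + A directly by enumerating all triples (a,b,c) ∈ A³; |3A| = 19.
Step 5: Check 19 ≤ 62.5000? Yes ✓.

K = 10/4, Plünnecke-Ruzsa bound K³|A| ≈ 62.5000, |3A| = 19, inequality holds.


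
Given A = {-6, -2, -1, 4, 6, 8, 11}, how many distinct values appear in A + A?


A + A = {a + a' : a, a' ∈ A}; |A| = 7.
General bounds: 2|A| - 1 ≤ |A + A| ≤ |A|(|A|+1)/2, i.e. 13 ≤ |A + A| ≤ 28.
Lower bound 2|A|-1 is attained iff A is an arithmetic progression.
Enumerate sums a + a' for a ≤ a' (symmetric, so this suffices):
a = -6: -6+-6=-12, -6+-2=-8, -6+-1=-7, -6+4=-2, -6+6=0, -6+8=2, -6+11=5
a = -2: -2+-2=-4, -2+-1=-3, -2+4=2, -2+6=4, -2+8=6, -2+11=9
a = -1: -1+-1=-2, -1+4=3, -1+6=5, -1+8=7, -1+11=10
a = 4: 4+4=8, 4+6=10, 4+8=12, 4+11=15
a = 6: 6+6=12, 6+8=14, 6+11=17
a = 8: 8+8=16, 8+11=19
a = 11: 11+11=22
Distinct sums: {-12, -8, -7, -4, -3, -2, 0, 2, 3, 4, 5, 6, 7, 8, 9, 10, 12, 14, 15, 16, 17, 19, 22}
|A + A| = 23

|A + A| = 23


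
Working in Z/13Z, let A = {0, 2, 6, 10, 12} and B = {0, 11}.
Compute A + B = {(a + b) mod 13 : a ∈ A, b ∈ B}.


Work in Z/13Z: reduce every sum a + b modulo 13.
Enumerate all 10 pairs:
a = 0: 0+0=0, 0+11=11
a = 2: 2+0=2, 2+11=0
a = 6: 6+0=6, 6+11=4
a = 10: 10+0=10, 10+11=8
a = 12: 12+0=12, 12+11=10
Distinct residues collected: {0, 2, 4, 6, 8, 10, 11, 12}
|A + B| = 8 (out of 13 total residues).

A + B = {0, 2, 4, 6, 8, 10, 11, 12}


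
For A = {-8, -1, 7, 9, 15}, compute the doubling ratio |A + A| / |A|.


|A| = 5.
Compute A + A by enumerating all 25 pairs.
A + A = {-16, -9, -2, -1, 1, 6, 7, 8, 14, 16, 18, 22, 24, 30}, so |A + A| = 14.
K = |A + A| / |A| = 14/5 (already in lowest terms) ≈ 2.8000.
Reference: AP of size 5 gives K = 9/5 ≈ 1.8000; a fully generic set of size 5 gives K ≈ 3.0000.

|A| = 5, |A + A| = 14, K = 14/5.


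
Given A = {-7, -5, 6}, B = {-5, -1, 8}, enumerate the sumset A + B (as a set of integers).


A + B = {a + b : a ∈ A, b ∈ B}.
Enumerate all |A|·|B| = 3·3 = 9 pairs (a, b) and collect distinct sums.
a = -7: -7+-5=-12, -7+-1=-8, -7+8=1
a = -5: -5+-5=-10, -5+-1=-6, -5+8=3
a = 6: 6+-5=1, 6+-1=5, 6+8=14
Collecting distinct sums: A + B = {-12, -10, -8, -6, 1, 3, 5, 14}
|A + B| = 8

A + B = {-12, -10, -8, -6, 1, 3, 5, 14}


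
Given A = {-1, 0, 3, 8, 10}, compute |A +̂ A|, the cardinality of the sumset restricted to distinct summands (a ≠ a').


Restricted sumset: A +̂ A = {a + a' : a ∈ A, a' ∈ A, a ≠ a'}.
Equivalently, take A + A and drop any sum 2a that is achievable ONLY as a + a for a ∈ A (i.e. sums representable only with equal summands).
Enumerate pairs (a, a') with a < a' (symmetric, so each unordered pair gives one sum; this covers all a ≠ a'):
  -1 + 0 = -1
  -1 + 3 = 2
  -1 + 8 = 7
  -1 + 10 = 9
  0 + 3 = 3
  0 + 8 = 8
  0 + 10 = 10
  3 + 8 = 11
  3 + 10 = 13
  8 + 10 = 18
Collected distinct sums: {-1, 2, 3, 7, 8, 9, 10, 11, 13, 18}
|A +̂ A| = 10
(Reference bound: |A +̂ A| ≥ 2|A| - 3 for |A| ≥ 2, with |A| = 5 giving ≥ 7.)

|A +̂ A| = 10


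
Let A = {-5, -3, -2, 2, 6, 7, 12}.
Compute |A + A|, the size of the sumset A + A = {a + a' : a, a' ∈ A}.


A + A = {a + a' : a, a' ∈ A}; |A| = 7.
General bounds: 2|A| - 1 ≤ |A + A| ≤ |A|(|A|+1)/2, i.e. 13 ≤ |A + A| ≤ 28.
Lower bound 2|A|-1 is attained iff A is an arithmetic progression.
Enumerate sums a + a' for a ≤ a' (symmetric, so this suffices):
a = -5: -5+-5=-10, -5+-3=-8, -5+-2=-7, -5+2=-3, -5+6=1, -5+7=2, -5+12=7
a = -3: -3+-3=-6, -3+-2=-5, -3+2=-1, -3+6=3, -3+7=4, -3+12=9
a = -2: -2+-2=-4, -2+2=0, -2+6=4, -2+7=5, -2+12=10
a = 2: 2+2=4, 2+6=8, 2+7=9, 2+12=14
a = 6: 6+6=12, 6+7=13, 6+12=18
a = 7: 7+7=14, 7+12=19
a = 12: 12+12=24
Distinct sums: {-10, -8, -7, -6, -5, -4, -3, -1, 0, 1, 2, 3, 4, 5, 7, 8, 9, 10, 12, 13, 14, 18, 19, 24}
|A + A| = 24

|A + A| = 24


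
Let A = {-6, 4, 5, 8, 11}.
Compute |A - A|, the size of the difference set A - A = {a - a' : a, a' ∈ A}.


A - A = {a - a' : a, a' ∈ A}; |A| = 5.
Bounds: 2|A|-1 ≤ |A - A| ≤ |A|² - |A| + 1, i.e. 9 ≤ |A - A| ≤ 21.
Note: 0 ∈ A - A always (from a - a). The set is symmetric: if d ∈ A - A then -d ∈ A - A.
Enumerate nonzero differences d = a - a' with a > a' (then include -d):
Positive differences: {1, 3, 4, 6, 7, 10, 11, 14, 17}
Full difference set: {0} ∪ (positive diffs) ∪ (negative diffs).
|A - A| = 1 + 2·9 = 19 (matches direct enumeration: 19).

|A - A| = 19


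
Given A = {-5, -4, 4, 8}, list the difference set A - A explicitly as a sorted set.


A - A = {a - a' : a, a' ∈ A}.
Compute a - a' for each ordered pair (a, a'):
a = -5: -5--5=0, -5--4=-1, -5-4=-9, -5-8=-13
a = -4: -4--5=1, -4--4=0, -4-4=-8, -4-8=-12
a = 4: 4--5=9, 4--4=8, 4-4=0, 4-8=-4
a = 8: 8--5=13, 8--4=12, 8-4=4, 8-8=0
Collecting distinct values (and noting 0 appears from a-a):
A - A = {-13, -12, -9, -8, -4, -1, 0, 1, 4, 8, 9, 12, 13}
|A - A| = 13

A - A = {-13, -12, -9, -8, -4, -1, 0, 1, 4, 8, 9, 12, 13}


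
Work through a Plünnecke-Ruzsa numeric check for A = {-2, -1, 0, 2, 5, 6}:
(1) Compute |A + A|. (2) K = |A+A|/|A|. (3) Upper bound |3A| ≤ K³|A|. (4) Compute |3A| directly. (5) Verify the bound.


|A| = 6.
Step 1: Compute A + A by enumerating all 36 pairs.
A + A = {-4, -3, -2, -1, 0, 1, 2, 3, 4, 5, 6, 7, 8, 10, 11, 12}, so |A + A| = 16.
Step 2: Doubling constant K = |A + A|/|A| = 16/6 = 16/6 ≈ 2.6667.
Step 3: Plünnecke-Ruzsa gives |3A| ≤ K³·|A| = (2.6667)³ · 6 ≈ 113.7778.
Step 4: Compute 3A = A + A + A directly by enumerating all triples (a,b,c) ∈ A³; |3A| = 25.
Step 5: Check 25 ≤ 113.7778? Yes ✓.

K = 16/6, Plünnecke-Ruzsa bound K³|A| ≈ 113.7778, |3A| = 25, inequality holds.


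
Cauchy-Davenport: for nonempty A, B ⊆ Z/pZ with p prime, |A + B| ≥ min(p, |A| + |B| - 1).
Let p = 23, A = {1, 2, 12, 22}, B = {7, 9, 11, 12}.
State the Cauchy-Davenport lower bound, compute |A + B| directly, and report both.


Cauchy-Davenport: |A + B| ≥ min(p, |A| + |B| - 1) for A, B nonempty in Z/pZ.
|A| = 4, |B| = 4, p = 23.
CD lower bound = min(23, 4 + 4 - 1) = min(23, 7) = 7.
Compute A + B mod 23 directly:
a = 1: 1+7=8, 1+9=10, 1+11=12, 1+12=13
a = 2: 2+7=9, 2+9=11, 2+11=13, 2+12=14
a = 12: 12+7=19, 12+9=21, 12+11=0, 12+12=1
a = 22: 22+7=6, 22+9=8, 22+11=10, 22+12=11
A + B = {0, 1, 6, 8, 9, 10, 11, 12, 13, 14, 19, 21}, so |A + B| = 12.
Verify: 12 ≥ 7? Yes ✓.

CD lower bound = 7, actual |A + B| = 12.


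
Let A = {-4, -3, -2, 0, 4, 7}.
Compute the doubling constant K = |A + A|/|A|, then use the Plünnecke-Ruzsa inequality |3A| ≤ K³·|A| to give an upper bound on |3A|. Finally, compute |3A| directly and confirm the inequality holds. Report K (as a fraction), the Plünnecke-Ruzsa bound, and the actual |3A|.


|A| = 6.
Step 1: Compute A + A by enumerating all 36 pairs.
A + A = {-8, -7, -6, -5, -4, -3, -2, 0, 1, 2, 3, 4, 5, 7, 8, 11, 14}, so |A + A| = 17.
Step 2: Doubling constant K = |A + A|/|A| = 17/6 = 17/6 ≈ 2.8333.
Step 3: Plünnecke-Ruzsa gives |3A| ≤ K³·|A| = (2.8333)³ · 6 ≈ 136.4722.
Step 4: Compute 3A = A + A + A directly by enumerating all triples (a,b,c) ∈ A³; |3A| = 29.
Step 5: Check 29 ≤ 136.4722? Yes ✓.

K = 17/6, Plünnecke-Ruzsa bound K³|A| ≈ 136.4722, |3A| = 29, inequality holds.


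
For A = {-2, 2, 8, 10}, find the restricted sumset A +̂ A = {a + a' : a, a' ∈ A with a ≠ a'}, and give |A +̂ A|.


Restricted sumset: A +̂ A = {a + a' : a ∈ A, a' ∈ A, a ≠ a'}.
Equivalently, take A + A and drop any sum 2a that is achievable ONLY as a + a for a ∈ A (i.e. sums representable only with equal summands).
Enumerate pairs (a, a') with a < a' (symmetric, so each unordered pair gives one sum; this covers all a ≠ a'):
  -2 + 2 = 0
  -2 + 8 = 6
  -2 + 10 = 8
  2 + 8 = 10
  2 + 10 = 12
  8 + 10 = 18
Collected distinct sums: {0, 6, 8, 10, 12, 18}
|A +̂ A| = 6
(Reference bound: |A +̂ A| ≥ 2|A| - 3 for |A| ≥ 2, with |A| = 4 giving ≥ 5.)

|A +̂ A| = 6


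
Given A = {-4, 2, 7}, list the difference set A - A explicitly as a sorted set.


A - A = {a - a' : a, a' ∈ A}.
Compute a - a' for each ordered pair (a, a'):
a = -4: -4--4=0, -4-2=-6, -4-7=-11
a = 2: 2--4=6, 2-2=0, 2-7=-5
a = 7: 7--4=11, 7-2=5, 7-7=0
Collecting distinct values (and noting 0 appears from a-a):
A - A = {-11, -6, -5, 0, 5, 6, 11}
|A - A| = 7

A - A = {-11, -6, -5, 0, 5, 6, 11}


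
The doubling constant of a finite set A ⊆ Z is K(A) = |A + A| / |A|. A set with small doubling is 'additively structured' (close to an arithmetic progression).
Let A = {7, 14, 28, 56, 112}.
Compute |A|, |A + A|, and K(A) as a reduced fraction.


|A| = 5.
Compute A + A by enumerating all 25 pairs.
A + A = {14, 21, 28, 35, 42, 56, 63, 70, 84, 112, 119, 126, 140, 168, 224}, so |A + A| = 15.
K = |A + A| / |A| = 15/5 = 3/1 ≈ 3.0000.
Reference: AP of size 5 gives K = 9/5 ≈ 1.8000; a fully generic set of size 5 gives K ≈ 3.0000.

|A| = 5, |A + A| = 15, K = 15/5 = 3/1.


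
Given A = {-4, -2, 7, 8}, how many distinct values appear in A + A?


A + A = {a + a' : a, a' ∈ A}; |A| = 4.
General bounds: 2|A| - 1 ≤ |A + A| ≤ |A|(|A|+1)/2, i.e. 7 ≤ |A + A| ≤ 10.
Lower bound 2|A|-1 is attained iff A is an arithmetic progression.
Enumerate sums a + a' for a ≤ a' (symmetric, so this suffices):
a = -4: -4+-4=-8, -4+-2=-6, -4+7=3, -4+8=4
a = -2: -2+-2=-4, -2+7=5, -2+8=6
a = 7: 7+7=14, 7+8=15
a = 8: 8+8=16
Distinct sums: {-8, -6, -4, 3, 4, 5, 6, 14, 15, 16}
|A + A| = 10

|A + A| = 10


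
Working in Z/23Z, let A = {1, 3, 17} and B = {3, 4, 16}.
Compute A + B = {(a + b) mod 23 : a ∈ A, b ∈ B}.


Work in Z/23Z: reduce every sum a + b modulo 23.
Enumerate all 9 pairs:
a = 1: 1+3=4, 1+4=5, 1+16=17
a = 3: 3+3=6, 3+4=7, 3+16=19
a = 17: 17+3=20, 17+4=21, 17+16=10
Distinct residues collected: {4, 5, 6, 7, 10, 17, 19, 20, 21}
|A + B| = 9 (out of 23 total residues).

A + B = {4, 5, 6, 7, 10, 17, 19, 20, 21}


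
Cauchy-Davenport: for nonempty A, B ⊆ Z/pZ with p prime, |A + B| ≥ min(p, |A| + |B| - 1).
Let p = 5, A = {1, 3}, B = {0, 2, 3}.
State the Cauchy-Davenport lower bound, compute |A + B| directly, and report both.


Cauchy-Davenport: |A + B| ≥ min(p, |A| + |B| - 1) for A, B nonempty in Z/pZ.
|A| = 2, |B| = 3, p = 5.
CD lower bound = min(5, 2 + 3 - 1) = min(5, 4) = 4.
Compute A + B mod 5 directly:
a = 1: 1+0=1, 1+2=3, 1+3=4
a = 3: 3+0=3, 3+2=0, 3+3=1
A + B = {0, 1, 3, 4}, so |A + B| = 4.
Verify: 4 ≥ 4? Yes ✓.

CD lower bound = 4, actual |A + B| = 4.


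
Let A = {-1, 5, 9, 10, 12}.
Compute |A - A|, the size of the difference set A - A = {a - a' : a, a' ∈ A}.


A - A = {a - a' : a, a' ∈ A}; |A| = 5.
Bounds: 2|A|-1 ≤ |A - A| ≤ |A|² - |A| + 1, i.e. 9 ≤ |A - A| ≤ 21.
Note: 0 ∈ A - A always (from a - a). The set is symmetric: if d ∈ A - A then -d ∈ A - A.
Enumerate nonzero differences d = a - a' with a > a' (then include -d):
Positive differences: {1, 2, 3, 4, 5, 6, 7, 10, 11, 13}
Full difference set: {0} ∪ (positive diffs) ∪ (negative diffs).
|A - A| = 1 + 2·10 = 21 (matches direct enumeration: 21).

|A - A| = 21


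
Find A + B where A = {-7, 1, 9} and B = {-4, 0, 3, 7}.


A + B = {a + b : a ∈ A, b ∈ B}.
Enumerate all |A|·|B| = 3·4 = 12 pairs (a, b) and collect distinct sums.
a = -7: -7+-4=-11, -7+0=-7, -7+3=-4, -7+7=0
a = 1: 1+-4=-3, 1+0=1, 1+3=4, 1+7=8
a = 9: 9+-4=5, 9+0=9, 9+3=12, 9+7=16
Collecting distinct sums: A + B = {-11, -7, -4, -3, 0, 1, 4, 5, 8, 9, 12, 16}
|A + B| = 12

A + B = {-11, -7, -4, -3, 0, 1, 4, 5, 8, 9, 12, 16}


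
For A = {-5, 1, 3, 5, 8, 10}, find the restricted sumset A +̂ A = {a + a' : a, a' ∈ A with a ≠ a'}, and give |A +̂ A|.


Restricted sumset: A +̂ A = {a + a' : a ∈ A, a' ∈ A, a ≠ a'}.
Equivalently, take A + A and drop any sum 2a that is achievable ONLY as a + a for a ∈ A (i.e. sums representable only with equal summands).
Enumerate pairs (a, a') with a < a' (symmetric, so each unordered pair gives one sum; this covers all a ≠ a'):
  -5 + 1 = -4
  -5 + 3 = -2
  -5 + 5 = 0
  -5 + 8 = 3
  -5 + 10 = 5
  1 + 3 = 4
  1 + 5 = 6
  1 + 8 = 9
  1 + 10 = 11
  3 + 5 = 8
  3 + 8 = 11
  3 + 10 = 13
  5 + 8 = 13
  5 + 10 = 15
  8 + 10 = 18
Collected distinct sums: {-4, -2, 0, 3, 4, 5, 6, 8, 9, 11, 13, 15, 18}
|A +̂ A| = 13
(Reference bound: |A +̂ A| ≥ 2|A| - 3 for |A| ≥ 2, with |A| = 6 giving ≥ 9.)

|A +̂ A| = 13


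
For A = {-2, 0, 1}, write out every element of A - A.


A - A = {a - a' : a, a' ∈ A}.
Compute a - a' for each ordered pair (a, a'):
a = -2: -2--2=0, -2-0=-2, -2-1=-3
a = 0: 0--2=2, 0-0=0, 0-1=-1
a = 1: 1--2=3, 1-0=1, 1-1=0
Collecting distinct values (and noting 0 appears from a-a):
A - A = {-3, -2, -1, 0, 1, 2, 3}
|A - A| = 7

A - A = {-3, -2, -1, 0, 1, 2, 3}


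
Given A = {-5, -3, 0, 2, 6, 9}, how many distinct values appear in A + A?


A + A = {a + a' : a, a' ∈ A}; |A| = 6.
General bounds: 2|A| - 1 ≤ |A + A| ≤ |A|(|A|+1)/2, i.e. 11 ≤ |A + A| ≤ 21.
Lower bound 2|A|-1 is attained iff A is an arithmetic progression.
Enumerate sums a + a' for a ≤ a' (symmetric, so this suffices):
a = -5: -5+-5=-10, -5+-3=-8, -5+0=-5, -5+2=-3, -5+6=1, -5+9=4
a = -3: -3+-3=-6, -3+0=-3, -3+2=-1, -3+6=3, -3+9=6
a = 0: 0+0=0, 0+2=2, 0+6=6, 0+9=9
a = 2: 2+2=4, 2+6=8, 2+9=11
a = 6: 6+6=12, 6+9=15
a = 9: 9+9=18
Distinct sums: {-10, -8, -6, -5, -3, -1, 0, 1, 2, 3, 4, 6, 8, 9, 11, 12, 15, 18}
|A + A| = 18

|A + A| = 18


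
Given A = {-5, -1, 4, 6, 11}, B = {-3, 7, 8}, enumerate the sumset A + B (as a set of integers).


A + B = {a + b : a ∈ A, b ∈ B}.
Enumerate all |A|·|B| = 5·3 = 15 pairs (a, b) and collect distinct sums.
a = -5: -5+-3=-8, -5+7=2, -5+8=3
a = -1: -1+-3=-4, -1+7=6, -1+8=7
a = 4: 4+-3=1, 4+7=11, 4+8=12
a = 6: 6+-3=3, 6+7=13, 6+8=14
a = 11: 11+-3=8, 11+7=18, 11+8=19
Collecting distinct sums: A + B = {-8, -4, 1, 2, 3, 6, 7, 8, 11, 12, 13, 14, 18, 19}
|A + B| = 14

A + B = {-8, -4, 1, 2, 3, 6, 7, 8, 11, 12, 13, 14, 18, 19}


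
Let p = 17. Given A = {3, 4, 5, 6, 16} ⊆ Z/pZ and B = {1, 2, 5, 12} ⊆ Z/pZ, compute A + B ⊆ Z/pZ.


Work in Z/17Z: reduce every sum a + b modulo 17.
Enumerate all 20 pairs:
a = 3: 3+1=4, 3+2=5, 3+5=8, 3+12=15
a = 4: 4+1=5, 4+2=6, 4+5=9, 4+12=16
a = 5: 5+1=6, 5+2=7, 5+5=10, 5+12=0
a = 6: 6+1=7, 6+2=8, 6+5=11, 6+12=1
a = 16: 16+1=0, 16+2=1, 16+5=4, 16+12=11
Distinct residues collected: {0, 1, 4, 5, 6, 7, 8, 9, 10, 11, 15, 16}
|A + B| = 12 (out of 17 total residues).

A + B = {0, 1, 4, 5, 6, 7, 8, 9, 10, 11, 15, 16}


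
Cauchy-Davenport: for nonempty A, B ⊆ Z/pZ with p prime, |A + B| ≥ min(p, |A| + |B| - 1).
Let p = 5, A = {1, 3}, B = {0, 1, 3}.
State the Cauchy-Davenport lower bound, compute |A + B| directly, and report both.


Cauchy-Davenport: |A + B| ≥ min(p, |A| + |B| - 1) for A, B nonempty in Z/pZ.
|A| = 2, |B| = 3, p = 5.
CD lower bound = min(5, 2 + 3 - 1) = min(5, 4) = 4.
Compute A + B mod 5 directly:
a = 1: 1+0=1, 1+1=2, 1+3=4
a = 3: 3+0=3, 3+1=4, 3+3=1
A + B = {1, 2, 3, 4}, so |A + B| = 4.
Verify: 4 ≥ 4? Yes ✓.

CD lower bound = 4, actual |A + B| = 4.


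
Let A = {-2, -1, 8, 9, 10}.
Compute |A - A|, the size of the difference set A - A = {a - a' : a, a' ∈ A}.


A - A = {a - a' : a, a' ∈ A}; |A| = 5.
Bounds: 2|A|-1 ≤ |A - A| ≤ |A|² - |A| + 1, i.e. 9 ≤ |A - A| ≤ 21.
Note: 0 ∈ A - A always (from a - a). The set is symmetric: if d ∈ A - A then -d ∈ A - A.
Enumerate nonzero differences d = a - a' with a > a' (then include -d):
Positive differences: {1, 2, 9, 10, 11, 12}
Full difference set: {0} ∪ (positive diffs) ∪ (negative diffs).
|A - A| = 1 + 2·6 = 13 (matches direct enumeration: 13).

|A - A| = 13


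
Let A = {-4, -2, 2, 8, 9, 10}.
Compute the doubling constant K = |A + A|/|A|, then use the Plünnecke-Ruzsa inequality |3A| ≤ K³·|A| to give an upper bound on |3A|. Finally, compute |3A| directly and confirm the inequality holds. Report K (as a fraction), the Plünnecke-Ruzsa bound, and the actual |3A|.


|A| = 6.
Step 1: Compute A + A by enumerating all 36 pairs.
A + A = {-8, -6, -4, -2, 0, 4, 5, 6, 7, 8, 10, 11, 12, 16, 17, 18, 19, 20}, so |A + A| = 18.
Step 2: Doubling constant K = |A + A|/|A| = 18/6 = 18/6 ≈ 3.0000.
Step 3: Plünnecke-Ruzsa gives |3A| ≤ K³·|A| = (3.0000)³ · 6 ≈ 162.0000.
Step 4: Compute 3A = A + A + A directly by enumerating all triples (a,b,c) ∈ A³; |3A| = 35.
Step 5: Check 35 ≤ 162.0000? Yes ✓.

K = 18/6, Plünnecke-Ruzsa bound K³|A| ≈ 162.0000, |3A| = 35, inequality holds.


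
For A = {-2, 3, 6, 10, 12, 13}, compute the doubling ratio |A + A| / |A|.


|A| = 6.
Compute A + A by enumerating all 36 pairs.
A + A = {-4, 1, 4, 6, 8, 9, 10, 11, 12, 13, 15, 16, 18, 19, 20, 22, 23, 24, 25, 26}, so |A + A| = 20.
K = |A + A| / |A| = 20/6 = 10/3 ≈ 3.3333.
Reference: AP of size 6 gives K = 11/6 ≈ 1.8333; a fully generic set of size 6 gives K ≈ 3.5000.

|A| = 6, |A + A| = 20, K = 20/6 = 10/3.


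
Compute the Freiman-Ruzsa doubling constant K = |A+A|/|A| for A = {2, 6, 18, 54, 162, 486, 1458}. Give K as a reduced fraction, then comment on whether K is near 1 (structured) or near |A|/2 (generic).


|A| = 7.
Compute A + A by enumerating all 49 pairs.
A + A = {4, 8, 12, 20, 24, 36, 56, 60, 72, 108, 164, 168, 180, 216, 324, 488, 492, 504, 540, 648, 972, 1460, 1464, 1476, 1512, 1620, 1944, 2916}, so |A + A| = 28.
K = |A + A| / |A| = 28/7 = 4/1 ≈ 4.0000.
Reference: AP of size 7 gives K = 13/7 ≈ 1.8571; a fully generic set of size 7 gives K ≈ 4.0000.

|A| = 7, |A + A| = 28, K = 28/7 = 4/1.


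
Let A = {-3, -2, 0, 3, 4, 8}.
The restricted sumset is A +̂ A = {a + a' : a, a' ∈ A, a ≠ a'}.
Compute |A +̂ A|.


Restricted sumset: A +̂ A = {a + a' : a ∈ A, a' ∈ A, a ≠ a'}.
Equivalently, take A + A and drop any sum 2a that is achievable ONLY as a + a for a ∈ A (i.e. sums representable only with equal summands).
Enumerate pairs (a, a') with a < a' (symmetric, so each unordered pair gives one sum; this covers all a ≠ a'):
  -3 + -2 = -5
  -3 + 0 = -3
  -3 + 3 = 0
  -3 + 4 = 1
  -3 + 8 = 5
  -2 + 0 = -2
  -2 + 3 = 1
  -2 + 4 = 2
  -2 + 8 = 6
  0 + 3 = 3
  0 + 4 = 4
  0 + 8 = 8
  3 + 4 = 7
  3 + 8 = 11
  4 + 8 = 12
Collected distinct sums: {-5, -3, -2, 0, 1, 2, 3, 4, 5, 6, 7, 8, 11, 12}
|A +̂ A| = 14
(Reference bound: |A +̂ A| ≥ 2|A| - 3 for |A| ≥ 2, with |A| = 6 giving ≥ 9.)

|A +̂ A| = 14


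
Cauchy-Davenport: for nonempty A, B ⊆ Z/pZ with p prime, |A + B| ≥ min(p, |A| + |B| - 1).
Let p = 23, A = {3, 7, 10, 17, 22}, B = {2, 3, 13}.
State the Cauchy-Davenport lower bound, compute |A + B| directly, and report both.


Cauchy-Davenport: |A + B| ≥ min(p, |A| + |B| - 1) for A, B nonempty in Z/pZ.
|A| = 5, |B| = 3, p = 23.
CD lower bound = min(23, 5 + 3 - 1) = min(23, 7) = 7.
Compute A + B mod 23 directly:
a = 3: 3+2=5, 3+3=6, 3+13=16
a = 7: 7+2=9, 7+3=10, 7+13=20
a = 10: 10+2=12, 10+3=13, 10+13=0
a = 17: 17+2=19, 17+3=20, 17+13=7
a = 22: 22+2=1, 22+3=2, 22+13=12
A + B = {0, 1, 2, 5, 6, 7, 9, 10, 12, 13, 16, 19, 20}, so |A + B| = 13.
Verify: 13 ≥ 7? Yes ✓.

CD lower bound = 7, actual |A + B| = 13.


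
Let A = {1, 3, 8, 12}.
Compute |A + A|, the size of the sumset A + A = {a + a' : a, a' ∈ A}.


A + A = {a + a' : a, a' ∈ A}; |A| = 4.
General bounds: 2|A| - 1 ≤ |A + A| ≤ |A|(|A|+1)/2, i.e. 7 ≤ |A + A| ≤ 10.
Lower bound 2|A|-1 is attained iff A is an arithmetic progression.
Enumerate sums a + a' for a ≤ a' (symmetric, so this suffices):
a = 1: 1+1=2, 1+3=4, 1+8=9, 1+12=13
a = 3: 3+3=6, 3+8=11, 3+12=15
a = 8: 8+8=16, 8+12=20
a = 12: 12+12=24
Distinct sums: {2, 4, 6, 9, 11, 13, 15, 16, 20, 24}
|A + A| = 10

|A + A| = 10


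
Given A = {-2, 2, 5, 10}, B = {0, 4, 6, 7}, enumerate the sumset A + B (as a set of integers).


A + B = {a + b : a ∈ A, b ∈ B}.
Enumerate all |A|·|B| = 4·4 = 16 pairs (a, b) and collect distinct sums.
a = -2: -2+0=-2, -2+4=2, -2+6=4, -2+7=5
a = 2: 2+0=2, 2+4=6, 2+6=8, 2+7=9
a = 5: 5+0=5, 5+4=9, 5+6=11, 5+7=12
a = 10: 10+0=10, 10+4=14, 10+6=16, 10+7=17
Collecting distinct sums: A + B = {-2, 2, 4, 5, 6, 8, 9, 10, 11, 12, 14, 16, 17}
|A + B| = 13

A + B = {-2, 2, 4, 5, 6, 8, 9, 10, 11, 12, 14, 16, 17}


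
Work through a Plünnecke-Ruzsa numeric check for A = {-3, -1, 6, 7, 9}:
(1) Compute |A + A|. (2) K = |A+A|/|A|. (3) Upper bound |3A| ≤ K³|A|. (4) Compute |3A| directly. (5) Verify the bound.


|A| = 5.
Step 1: Compute A + A by enumerating all 25 pairs.
A + A = {-6, -4, -2, 3, 4, 5, 6, 8, 12, 13, 14, 15, 16, 18}, so |A + A| = 14.
Step 2: Doubling constant K = |A + A|/|A| = 14/5 = 14/5 ≈ 2.8000.
Step 3: Plünnecke-Ruzsa gives |3A| ≤ K³·|A| = (2.8000)³ · 5 ≈ 109.7600.
Step 4: Compute 3A = A + A + A directly by enumerating all triples (a,b,c) ∈ A³; |3A| = 28.
Step 5: Check 28 ≤ 109.7600? Yes ✓.

K = 14/5, Plünnecke-Ruzsa bound K³|A| ≈ 109.7600, |3A| = 28, inequality holds.


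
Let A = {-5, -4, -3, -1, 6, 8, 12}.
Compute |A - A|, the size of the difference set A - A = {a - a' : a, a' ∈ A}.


A - A = {a - a' : a, a' ∈ A}; |A| = 7.
Bounds: 2|A|-1 ≤ |A - A| ≤ |A|² - |A| + 1, i.e. 13 ≤ |A - A| ≤ 43.
Note: 0 ∈ A - A always (from a - a). The set is symmetric: if d ∈ A - A then -d ∈ A - A.
Enumerate nonzero differences d = a - a' with a > a' (then include -d):
Positive differences: {1, 2, 3, 4, 6, 7, 9, 10, 11, 12, 13, 15, 16, 17}
Full difference set: {0} ∪ (positive diffs) ∪ (negative diffs).
|A - A| = 1 + 2·14 = 29 (matches direct enumeration: 29).

|A - A| = 29


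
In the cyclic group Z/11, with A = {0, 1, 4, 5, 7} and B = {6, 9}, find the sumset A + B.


Work in Z/11Z: reduce every sum a + b modulo 11.
Enumerate all 10 pairs:
a = 0: 0+6=6, 0+9=9
a = 1: 1+6=7, 1+9=10
a = 4: 4+6=10, 4+9=2
a = 5: 5+6=0, 5+9=3
a = 7: 7+6=2, 7+9=5
Distinct residues collected: {0, 2, 3, 5, 6, 7, 9, 10}
|A + B| = 8 (out of 11 total residues).

A + B = {0, 2, 3, 5, 6, 7, 9, 10}


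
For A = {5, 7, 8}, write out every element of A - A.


A - A = {a - a' : a, a' ∈ A}.
Compute a - a' for each ordered pair (a, a'):
a = 5: 5-5=0, 5-7=-2, 5-8=-3
a = 7: 7-5=2, 7-7=0, 7-8=-1
a = 8: 8-5=3, 8-7=1, 8-8=0
Collecting distinct values (and noting 0 appears from a-a):
A - A = {-3, -2, -1, 0, 1, 2, 3}
|A - A| = 7

A - A = {-3, -2, -1, 0, 1, 2, 3}


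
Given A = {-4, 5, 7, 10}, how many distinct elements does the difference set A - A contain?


A - A = {a - a' : a, a' ∈ A}; |A| = 4.
Bounds: 2|A|-1 ≤ |A - A| ≤ |A|² - |A| + 1, i.e. 7 ≤ |A - A| ≤ 13.
Note: 0 ∈ A - A always (from a - a). The set is symmetric: if d ∈ A - A then -d ∈ A - A.
Enumerate nonzero differences d = a - a' with a > a' (then include -d):
Positive differences: {2, 3, 5, 9, 11, 14}
Full difference set: {0} ∪ (positive diffs) ∪ (negative diffs).
|A - A| = 1 + 2·6 = 13 (matches direct enumeration: 13).

|A - A| = 13


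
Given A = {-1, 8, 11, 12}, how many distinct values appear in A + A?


A + A = {a + a' : a, a' ∈ A}; |A| = 4.
General bounds: 2|A| - 1 ≤ |A + A| ≤ |A|(|A|+1)/2, i.e. 7 ≤ |A + A| ≤ 10.
Lower bound 2|A|-1 is attained iff A is an arithmetic progression.
Enumerate sums a + a' for a ≤ a' (symmetric, so this suffices):
a = -1: -1+-1=-2, -1+8=7, -1+11=10, -1+12=11
a = 8: 8+8=16, 8+11=19, 8+12=20
a = 11: 11+11=22, 11+12=23
a = 12: 12+12=24
Distinct sums: {-2, 7, 10, 11, 16, 19, 20, 22, 23, 24}
|A + A| = 10

|A + A| = 10


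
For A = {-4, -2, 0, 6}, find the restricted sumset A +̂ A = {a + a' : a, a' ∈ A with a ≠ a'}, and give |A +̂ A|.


Restricted sumset: A +̂ A = {a + a' : a ∈ A, a' ∈ A, a ≠ a'}.
Equivalently, take A + A and drop any sum 2a that is achievable ONLY as a + a for a ∈ A (i.e. sums representable only with equal summands).
Enumerate pairs (a, a') with a < a' (symmetric, so each unordered pair gives one sum; this covers all a ≠ a'):
  -4 + -2 = -6
  -4 + 0 = -4
  -4 + 6 = 2
  -2 + 0 = -2
  -2 + 6 = 4
  0 + 6 = 6
Collected distinct sums: {-6, -4, -2, 2, 4, 6}
|A +̂ A| = 6
(Reference bound: |A +̂ A| ≥ 2|A| - 3 for |A| ≥ 2, with |A| = 4 giving ≥ 5.)

|A +̂ A| = 6


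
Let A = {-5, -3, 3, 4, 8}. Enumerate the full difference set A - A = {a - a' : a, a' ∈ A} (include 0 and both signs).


A - A = {a - a' : a, a' ∈ A}.
Compute a - a' for each ordered pair (a, a'):
a = -5: -5--5=0, -5--3=-2, -5-3=-8, -5-4=-9, -5-8=-13
a = -3: -3--5=2, -3--3=0, -3-3=-6, -3-4=-7, -3-8=-11
a = 3: 3--5=8, 3--3=6, 3-3=0, 3-4=-1, 3-8=-5
a = 4: 4--5=9, 4--3=7, 4-3=1, 4-4=0, 4-8=-4
a = 8: 8--5=13, 8--3=11, 8-3=5, 8-4=4, 8-8=0
Collecting distinct values (and noting 0 appears from a-a):
A - A = {-13, -11, -9, -8, -7, -6, -5, -4, -2, -1, 0, 1, 2, 4, 5, 6, 7, 8, 9, 11, 13}
|A - A| = 21

A - A = {-13, -11, -9, -8, -7, -6, -5, -4, -2, -1, 0, 1, 2, 4, 5, 6, 7, 8, 9, 11, 13}


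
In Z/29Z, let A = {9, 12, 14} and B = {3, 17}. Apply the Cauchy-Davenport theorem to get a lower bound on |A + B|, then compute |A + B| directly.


Cauchy-Davenport: |A + B| ≥ min(p, |A| + |B| - 1) for A, B nonempty in Z/pZ.
|A| = 3, |B| = 2, p = 29.
CD lower bound = min(29, 3 + 2 - 1) = min(29, 4) = 4.
Compute A + B mod 29 directly:
a = 9: 9+3=12, 9+17=26
a = 12: 12+3=15, 12+17=0
a = 14: 14+3=17, 14+17=2
A + B = {0, 2, 12, 15, 17, 26}, so |A + B| = 6.
Verify: 6 ≥ 4? Yes ✓.

CD lower bound = 4, actual |A + B| = 6.
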